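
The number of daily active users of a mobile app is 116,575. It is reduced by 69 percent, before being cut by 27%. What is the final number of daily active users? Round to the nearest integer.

26,381

Each change multiplies by a factor: 0.31 × 0.73 = 0.2263.
116,575 × 0.2263 = 26380.9225 ≈ 26,381.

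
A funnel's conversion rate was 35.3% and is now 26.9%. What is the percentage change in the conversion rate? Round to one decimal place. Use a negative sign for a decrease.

-23.8%

The change is 26.9 − 35.3 = -8.4 percentage points.
Relative to the original 35.3%, that is -8.4 ÷ 35.3 ≈ -23.8%.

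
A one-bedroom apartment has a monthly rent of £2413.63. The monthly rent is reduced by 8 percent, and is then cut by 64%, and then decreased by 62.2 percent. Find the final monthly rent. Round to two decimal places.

8% decrease: £2413.63 × 0.92 = £2220.5396.
After the 64% decrease: £2220.5396 × 0.36 = £799.394256.
62.2% decrease: £799.394256 × 0.378 = £302.171028768 ≈ £302.17.

£302.17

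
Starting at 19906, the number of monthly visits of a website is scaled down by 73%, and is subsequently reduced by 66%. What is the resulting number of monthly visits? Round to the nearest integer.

1827

Apply the 73% decrease: 19906 × 0.27 = 5374.62.
After the 66% decrease: 5374.62 × 0.34 = 1827.3708 ≈ 1827.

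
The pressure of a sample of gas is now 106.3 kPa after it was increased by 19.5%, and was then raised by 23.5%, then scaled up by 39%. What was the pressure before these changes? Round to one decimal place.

Undoing the 39% increase: 106.3 ÷ 1.39 ≈ 76.47482.
Undoing the 23.5% increase: 76.47482 ÷ 1.235 ≈ 61.922931.
Undoing the 19.5% increase: 61.922931 ÷ 1.195 ≈ 51.8 kPa.

51.8 kPa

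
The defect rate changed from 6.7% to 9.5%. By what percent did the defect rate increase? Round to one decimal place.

41.8%

The change is 9.5 − 6.7 = 2.8 percentage points.
Relative to the original 6.7%, that is 2.8 ÷ 6.7 ≈ 41.8%.
So the defect rate rose by 41.8%.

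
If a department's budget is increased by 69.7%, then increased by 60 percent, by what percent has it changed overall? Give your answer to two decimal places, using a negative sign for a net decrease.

The combined multiplier is 1.697 × 1.6 = 2.7152.
That corresponds to an increase of 171.52%.

171.52%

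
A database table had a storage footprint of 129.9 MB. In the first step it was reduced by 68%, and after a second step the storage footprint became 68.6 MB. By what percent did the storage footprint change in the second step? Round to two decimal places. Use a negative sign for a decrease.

65.03%

After the first step: 129.9 × 0.32 = 41.568.
Second-step multiplier: 68.6 ÷ 41.568 ≈ 1.650308.
That is a change of 65.03%.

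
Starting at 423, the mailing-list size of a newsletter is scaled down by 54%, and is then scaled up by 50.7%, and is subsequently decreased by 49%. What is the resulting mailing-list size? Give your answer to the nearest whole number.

150

Each change multiplies by a factor: 0.46 × 1.507 × 0.51 = 0.3535422.
423 × 0.3535422 = 149.5483506 ≈ 150.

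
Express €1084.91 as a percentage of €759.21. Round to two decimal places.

142.90%

€1084.91 ÷ €759.21 ≈ 142.90%.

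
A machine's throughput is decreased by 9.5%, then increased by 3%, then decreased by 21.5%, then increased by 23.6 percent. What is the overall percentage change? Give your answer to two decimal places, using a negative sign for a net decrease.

-9.56%

A 9.5% decrease multiplies by 0.905.
Then a 3% increase: 0.905 × 1.03 = 0.93215.
Then a 21.5% decrease: 0.93215 × 0.785 = 0.73173775.
Then a 23.6% increase: 0.73173775 × 1.236 = 0.904427859.
Overall factor 0.904427859, i.e. -9.56%.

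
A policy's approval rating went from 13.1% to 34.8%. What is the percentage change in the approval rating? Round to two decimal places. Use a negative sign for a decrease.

The change is 34.8 − 13.1 = 21.7 percentage points.
Relative to the original 13.1%, that is 21.7 ÷ 13.1 ≈ 165.65%.

165.65%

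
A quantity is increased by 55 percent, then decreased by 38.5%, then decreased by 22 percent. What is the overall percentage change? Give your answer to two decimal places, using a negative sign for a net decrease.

The combined multiplier is 1.55 × 0.615 × 0.78 = 0.743535.
That corresponds to a decrease of 25.65%.

-25.65%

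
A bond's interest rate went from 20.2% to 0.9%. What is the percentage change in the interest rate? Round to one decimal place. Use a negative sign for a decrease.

-95.5%

The change is 0.9 − 20.2 = -19.3 percentage points.
Relative to the original 20.2%, that is -19.3 ÷ 20.2 ≈ -95.5%.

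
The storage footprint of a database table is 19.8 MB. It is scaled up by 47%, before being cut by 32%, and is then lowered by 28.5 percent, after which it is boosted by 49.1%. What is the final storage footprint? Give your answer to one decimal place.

Apply the 47% increase: 19.8 × 1.47 = 29.106.
Apply the 32% decrease: 29.106 × 0.68 = 19.79208.
28.5% decrease: 19.79208 × 0.715 = 14.1513372.
After the 49.1% increase: 14.1513372 × 1.491 = 21.0996437652 ≈ 21.1.

21.1 MB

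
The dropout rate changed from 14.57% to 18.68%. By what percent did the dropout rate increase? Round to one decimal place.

The change is 18.68 − 14.57 = 4.11 percentage points.
Relative to the original 14.57%, that is 4.11 ÷ 14.57 ≈ 28.2%.
So the dropout rate rose by 28.2%.

28.2%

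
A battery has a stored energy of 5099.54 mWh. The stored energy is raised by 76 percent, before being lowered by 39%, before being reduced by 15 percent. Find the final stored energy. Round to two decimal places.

76% increase: 5099.54 × 1.76 = 8975.1904.
Apply the 39% decrease: 8975.1904 × 0.61 = 5474.866144.
15% decrease: 5474.866144 × 0.85 = 4653.6362224 ≈ 4653.64.

4653.64 mWh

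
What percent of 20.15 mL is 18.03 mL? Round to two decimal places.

89.48%

18.03 mL ÷ 20.15 mL ≈ 89.48%.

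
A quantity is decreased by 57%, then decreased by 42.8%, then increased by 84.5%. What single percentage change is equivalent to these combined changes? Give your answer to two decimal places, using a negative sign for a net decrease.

The combined multiplier is 0.43 × 0.572 × 1.845 = 0.4537962.
That corresponds to a decrease of 54.62%.

-54.62%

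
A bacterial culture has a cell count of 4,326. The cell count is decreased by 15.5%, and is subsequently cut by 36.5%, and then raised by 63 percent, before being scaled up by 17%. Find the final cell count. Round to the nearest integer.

15.5% decrease: 4,326 × 0.845 = 3655.47.
36.5% decrease: 3655.47 × 0.635 = 2321.22345.
63% increase: 2321.22345 × 1.63 = 3783.5942235.
After the 17% increase: 3783.5942235 × 1.17 = 4426.805241495 ≈ 4,427.

4,427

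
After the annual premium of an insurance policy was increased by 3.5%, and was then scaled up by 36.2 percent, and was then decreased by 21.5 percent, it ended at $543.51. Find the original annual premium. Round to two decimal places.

The overall multiplier applied was 1.035 × 1.362 × 0.785 = 1.10659095.
So the original annual premium was $543.51 ÷ 1.10659095 ≈ $491.16.

$491.16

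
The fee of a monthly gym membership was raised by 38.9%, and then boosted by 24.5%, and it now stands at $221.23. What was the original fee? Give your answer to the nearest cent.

The overall multiplier applied was 1.389 × 1.245 = 1.729305.
So the original fee was $221.23 ÷ 1.729305 ≈ $127.93.

$127.93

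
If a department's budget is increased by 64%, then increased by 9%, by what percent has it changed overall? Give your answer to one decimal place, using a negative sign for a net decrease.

The combined multiplier is 1.64 × 1.09 = 1.7876.
That corresponds to an increase of 78.8%.

78.8%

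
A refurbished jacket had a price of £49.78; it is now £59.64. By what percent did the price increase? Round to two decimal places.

Change: £59.64 − £49.78 = £9.86.
Relative to the original: £9.86 ÷ £49.78 ≈ 19.81%.
So the price increased by 19.81%.

19.81%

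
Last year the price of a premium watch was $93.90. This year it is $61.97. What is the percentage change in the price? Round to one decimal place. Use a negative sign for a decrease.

-34.0%

Change: $61.97 − $93.90 = -$31.93.
Relative to the original: -$31.93 ÷ $93.90 ≈ -34.0%.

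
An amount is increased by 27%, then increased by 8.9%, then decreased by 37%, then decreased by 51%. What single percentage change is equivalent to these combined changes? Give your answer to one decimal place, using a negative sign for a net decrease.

The combined multiplier is 1.27 × 1.089 × 0.63 × 0.49 = 0.426941361.
That corresponds to a decrease of 57.3%.

-57.3%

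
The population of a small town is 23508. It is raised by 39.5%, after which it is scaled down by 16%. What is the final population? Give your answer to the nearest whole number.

39.5% increase: 23508 × 1.395 = 32793.66.
16% decrease: 32793.66 × 0.84 = 27546.6744 ≈ 27547.

27547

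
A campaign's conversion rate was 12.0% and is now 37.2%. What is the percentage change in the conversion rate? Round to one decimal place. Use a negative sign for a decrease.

The change is 37.2 − 12.0 = 25.2 percentage points.
Relative to the original 12.0%, that is 25.2 ÷ 12.0 = 210.0%.

210.0%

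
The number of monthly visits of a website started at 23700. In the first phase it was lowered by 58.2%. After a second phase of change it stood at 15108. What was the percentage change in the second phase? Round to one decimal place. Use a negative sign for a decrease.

52.5%

After the first phase: 23700 × 0.418 = 9906.6.
Second-phase multiplier: 15108 ÷ 9906.6 ≈ 1.52504.
That is a change of 52.5%.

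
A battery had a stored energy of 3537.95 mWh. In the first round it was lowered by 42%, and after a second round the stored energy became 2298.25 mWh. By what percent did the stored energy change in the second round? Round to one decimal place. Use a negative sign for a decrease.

After the first round: 3537.95 × 0.58 = 2052.011.
Second-round multiplier: 2298.25 ÷ 2052.011 ≈ 1.12.
That is a change of 12.0%.

12.0%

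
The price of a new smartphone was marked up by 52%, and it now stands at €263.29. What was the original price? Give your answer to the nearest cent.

€173.22

The overall multiplier applied was 1.52.
So the original price was €263.29 ÷ 1.52 ≈ €173.22.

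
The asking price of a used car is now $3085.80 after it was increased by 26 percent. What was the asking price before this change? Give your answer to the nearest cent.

$2449.05

The overall multiplier applied was 1.26.
So the original asking price was $3085.80 ÷ 1.26 ≈ $2449.05.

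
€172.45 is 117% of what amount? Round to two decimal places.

€172.45 ÷ 1.17 ≈ €147.39.

€147.39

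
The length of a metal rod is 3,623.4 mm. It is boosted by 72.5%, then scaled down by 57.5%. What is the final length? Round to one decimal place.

Each change multiplies by a factor: 1.725 × 0.425 = 0.733125.
3,623.4 × 0.733125 = 2656.405125 ≈ 2,656.4.

2,656.4 mm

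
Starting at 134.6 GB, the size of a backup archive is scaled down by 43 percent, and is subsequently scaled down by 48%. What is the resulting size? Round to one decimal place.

After the 43% decrease: 134.6 × 0.57 = 76.722.
After the 48% decrease: 76.722 × 0.52 = 39.89544 ≈ 39.9.

39.9 GB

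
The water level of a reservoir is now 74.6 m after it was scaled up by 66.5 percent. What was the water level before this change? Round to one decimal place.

The overall multiplier applied was 1.665.
So the original water level was 74.6 ÷ 1.665 ≈ 44.8 m.

44.8 m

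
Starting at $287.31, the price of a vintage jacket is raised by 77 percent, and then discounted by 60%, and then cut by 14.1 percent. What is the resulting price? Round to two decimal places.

$174.73

Each change multiplies by a factor: 1.77 × 0.4 × 0.859 = 0.608172.
$287.31 × 0.608172 = $174.73389732 ≈ $174.73.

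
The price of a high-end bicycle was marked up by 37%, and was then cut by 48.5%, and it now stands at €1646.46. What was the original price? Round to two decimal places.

€2333.58

Undoing the 48.5% decrease: €1646.46 ÷ 0.515 ≈ €3197.009709.
Undoing the 37% increase: €3197.009709 ÷ 1.37 ≈ €2333.58.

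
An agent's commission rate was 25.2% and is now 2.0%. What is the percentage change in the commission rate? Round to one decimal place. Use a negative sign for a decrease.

The change is 2.0 − 25.2 = -23.2 percentage points.
Relative to the original 25.2%, that is -23.2 ÷ 25.2 ≈ -92.1%.

-92.1%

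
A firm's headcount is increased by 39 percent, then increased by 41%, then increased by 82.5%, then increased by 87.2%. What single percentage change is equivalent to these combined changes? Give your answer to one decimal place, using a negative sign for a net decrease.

569.6%

A 39% increase multiplies by 1.39.
Then a 41% increase: 1.39 × 1.41 = 1.9599.
Then an 82.5% increase: 1.9599 × 1.825 = 3.5768175.
Then an 87.2% increase: 3.5768175 × 1.872 = 6.69580236.
Overall factor 6.69580236, i.e. 569.6%.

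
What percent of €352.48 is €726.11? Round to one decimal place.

206.0%

€726.11 ÷ €352.48 ≈ 206.0%.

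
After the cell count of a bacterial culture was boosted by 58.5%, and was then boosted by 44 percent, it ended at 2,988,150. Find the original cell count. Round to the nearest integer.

Undoing the 44% increase: 2,988,150 ÷ 1.44 ≈ 2075104.166667.
Undoing the 58.5% increase: 2075104.166667 ÷ 1.585 ≈ 1,309,214.

1,309,214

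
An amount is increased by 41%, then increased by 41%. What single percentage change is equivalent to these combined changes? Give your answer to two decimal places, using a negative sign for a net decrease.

98.81%

The combined multiplier is 1.41 × 1.41 = 1.9881.
That corresponds to an increase of 98.81%.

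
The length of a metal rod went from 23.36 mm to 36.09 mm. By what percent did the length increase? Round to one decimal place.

54.5%

Change: 36.09 − 23.36 = 12.73.
Relative to the original: 12.73 ÷ 23.36 ≈ 54.5%.
So the length increased by 54.5%.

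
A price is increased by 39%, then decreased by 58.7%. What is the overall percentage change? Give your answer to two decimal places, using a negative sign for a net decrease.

-42.59%

The combined multiplier is 1.39 × 0.413 = 0.57407.
That corresponds to a decrease of 42.59%.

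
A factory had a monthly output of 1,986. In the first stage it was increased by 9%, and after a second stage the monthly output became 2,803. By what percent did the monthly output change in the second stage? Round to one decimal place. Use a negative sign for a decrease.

After the first stage: 1,986 × 1.09 = 2164.74.
Second-stage multiplier: 2,803 ÷ 2164.74 ≈ 1.29484.
That is a change of 29.5%.

29.5%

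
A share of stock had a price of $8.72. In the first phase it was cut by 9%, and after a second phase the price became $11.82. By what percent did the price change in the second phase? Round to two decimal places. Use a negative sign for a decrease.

After the first phase: $8.72 × 0.91 = $7.9352.
Second-phase multiplier: $11.82 ÷ $7.9352 ≈ 1.489565.
That is a change of 48.96%.

48.96%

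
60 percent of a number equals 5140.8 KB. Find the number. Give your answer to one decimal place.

5140.8 KB ÷ 0.6 = 8568.0 KB.

8568.0 KB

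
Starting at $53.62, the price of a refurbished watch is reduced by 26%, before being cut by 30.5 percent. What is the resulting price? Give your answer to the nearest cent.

$27.58

Each change multiplies by a factor: 0.74 × 0.695 = 0.5143.
$53.62 × 0.5143 = $27.576766 ≈ $27.58.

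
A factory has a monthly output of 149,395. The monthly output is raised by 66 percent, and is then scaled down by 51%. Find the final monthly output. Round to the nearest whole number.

Each change multiplies by a factor: 1.66 × 0.49 = 0.8134.
149,395 × 0.8134 = 121517.893 ≈ 121,518.

121,518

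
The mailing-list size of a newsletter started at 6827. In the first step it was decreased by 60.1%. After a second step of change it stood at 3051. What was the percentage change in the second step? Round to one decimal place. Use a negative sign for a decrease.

After the first step: 6827 × 0.399 = 2723.973.
Second-step multiplier: 3051 ÷ 2723.973 ≈ 1.12006.
That is a change of 12.0%.

12.0%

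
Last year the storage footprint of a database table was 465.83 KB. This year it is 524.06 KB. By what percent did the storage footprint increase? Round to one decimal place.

12.5%

Change: 524.06 − 465.83 = 58.23.
Relative to the original: 58.23 ÷ 465.83 ≈ 12.5%.
So the storage footprint increased by 12.5%.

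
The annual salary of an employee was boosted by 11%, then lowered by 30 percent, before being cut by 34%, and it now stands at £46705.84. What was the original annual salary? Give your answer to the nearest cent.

The overall multiplier applied was 1.11 × 0.7 × 0.66 = 0.51282.
So the original annual salary was £46705.84 ÷ 0.51282 ≈ £91076.48.

£91076.48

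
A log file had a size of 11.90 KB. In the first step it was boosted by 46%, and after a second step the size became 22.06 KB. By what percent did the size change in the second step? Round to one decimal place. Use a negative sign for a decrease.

After the first step: 11.90 × 1.46 = 17.374.
Second-step multiplier: 22.06 ÷ 17.374 ≈ 1.26971.
That is a change of 27.0%.

27.0%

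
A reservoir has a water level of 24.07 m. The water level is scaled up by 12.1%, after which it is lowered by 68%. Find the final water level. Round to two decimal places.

8.63 m

Apply the 12.1% increase: 24.07 × 1.121 = 26.98247.
68% decrease: 26.98247 × 0.32 = 8.6343904 ≈ 8.63.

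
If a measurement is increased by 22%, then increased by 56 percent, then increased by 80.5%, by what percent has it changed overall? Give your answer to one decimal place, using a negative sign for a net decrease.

243.5%

A 22% increase multiplies by 1.22.
Then a 56% increase: 1.22 × 1.56 = 1.9032.
Then an 80.5% increase: 1.9032 × 1.805 = 3.435276.
Overall factor 3.435276, i.e. 243.5%.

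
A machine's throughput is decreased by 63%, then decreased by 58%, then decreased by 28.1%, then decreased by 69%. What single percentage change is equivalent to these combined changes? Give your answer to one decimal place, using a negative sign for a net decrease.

A 63% decrease multiplies by 0.37.
Then a 58% decrease: 0.37 × 0.42 = 0.1554.
Then a 28.1% decrease: 0.1554 × 0.719 = 0.1117326.
Then a 69% decrease: 0.1117326 × 0.31 = 0.034637106.
Overall factor 0.034637106, i.e. -96.5%.

-96.5%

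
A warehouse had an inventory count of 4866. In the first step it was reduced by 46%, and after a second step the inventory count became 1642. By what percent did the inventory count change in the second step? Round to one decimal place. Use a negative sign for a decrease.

After the first step: 4866 × 0.54 = 2627.64.
Second-step multiplier: 1642 ÷ 2627.64 ≈ 0.6249.
That is a change of -37.5%.

-37.5%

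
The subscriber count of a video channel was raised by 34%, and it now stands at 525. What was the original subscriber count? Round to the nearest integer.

392

The overall multiplier applied was 1.34.
So the original subscriber count was 525 ÷ 1.34 ≈ 392.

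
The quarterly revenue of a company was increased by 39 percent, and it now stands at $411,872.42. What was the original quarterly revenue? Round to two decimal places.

The overall multiplier applied was 1.39.
So the original quarterly revenue was $411,872.42 ÷ 1.39 ≈ $296,311.09.

$296,311.09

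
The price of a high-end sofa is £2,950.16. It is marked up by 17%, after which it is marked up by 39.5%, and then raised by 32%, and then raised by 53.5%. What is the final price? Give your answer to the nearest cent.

Each change multiplies by a factor: 1.17 × 1.395 × 1.32 × 1.535 = 3.30706233.
£2,950.16 × 3.30706233 = £9756.3630034728 ≈ £9,756.36.

£9,756.36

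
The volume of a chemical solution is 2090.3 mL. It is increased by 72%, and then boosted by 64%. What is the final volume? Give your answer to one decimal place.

5896.3 mL

Each change multiplies by a factor: 1.72 × 1.64 = 2.8208.
2090.3 × 2.8208 = 5896.31824 ≈ 5896.3.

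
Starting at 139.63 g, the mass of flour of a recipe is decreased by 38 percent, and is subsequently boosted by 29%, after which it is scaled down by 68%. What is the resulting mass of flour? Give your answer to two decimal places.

35.74 g

After the 38% decrease: 139.63 × 0.62 = 86.5706.
After the 29% increase: 86.5706 × 1.29 = 111.676074.
Apply the 68% decrease: 111.676074 × 0.32 = 35.73634368 ≈ 35.74.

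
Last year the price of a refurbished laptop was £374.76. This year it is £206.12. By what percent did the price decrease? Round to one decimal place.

Change: £206.12 − £374.76 = -£168.64.
Relative to the original: -£168.64 ÷ £374.76 ≈ -45.0%.
So the price decreased by 45.0%.

45.0%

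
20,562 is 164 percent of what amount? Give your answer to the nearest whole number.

20,562 ÷ 1.64 ≈ 12,538.

12,538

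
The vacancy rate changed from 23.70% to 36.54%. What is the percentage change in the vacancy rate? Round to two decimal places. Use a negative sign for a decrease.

The change is 36.54 − 23.70 = 12.84 percentage points.
Relative to the original 23.70%, that is 12.84 ÷ 23.70 ≈ 54.18%.

54.18%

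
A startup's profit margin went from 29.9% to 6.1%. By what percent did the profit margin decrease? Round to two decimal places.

79.60%

The change is 6.1 − 29.9 = -23.8 percentage points.
Relative to the original 29.9%, that is -23.8 ÷ 29.9 ≈ -79.60%.
So the profit margin fell by 79.60%.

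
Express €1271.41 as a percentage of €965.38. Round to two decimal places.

€1271.41 ÷ €965.38 ≈ 131.70%.

131.70%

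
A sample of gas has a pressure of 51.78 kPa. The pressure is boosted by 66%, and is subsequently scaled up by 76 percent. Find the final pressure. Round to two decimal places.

Each change multiplies by a factor: 1.66 × 1.76 = 2.9216.
51.78 × 2.9216 = 151.280448 ≈ 151.28.

151.28 kPa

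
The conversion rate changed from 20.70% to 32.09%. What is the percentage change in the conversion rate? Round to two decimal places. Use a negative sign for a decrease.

The change is 32.09 − 20.70 = 11.39 percentage points.
Relative to the original 20.70%, that is 11.39 ÷ 20.70 ≈ 55.02%.

55.02%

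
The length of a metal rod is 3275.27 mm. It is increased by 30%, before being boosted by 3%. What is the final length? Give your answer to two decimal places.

4385.59 mm

Each change multiplies by a factor: 1.3 × 1.03 = 1.339.
3275.27 × 1.339 = 4385.58653 ≈ 4385.59.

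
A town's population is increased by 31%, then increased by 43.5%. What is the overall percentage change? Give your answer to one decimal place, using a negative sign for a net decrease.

88.0%

The combined multiplier is 1.31 × 1.435 = 1.87985.
That corresponds to an increase of 88.0%.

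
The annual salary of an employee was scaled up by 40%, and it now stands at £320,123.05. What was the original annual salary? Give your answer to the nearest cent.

The overall multiplier applied was 1.4.
So the original annual salary was £320,123.05 ÷ 1.4 ≈ £228,659.32.

£228,659.32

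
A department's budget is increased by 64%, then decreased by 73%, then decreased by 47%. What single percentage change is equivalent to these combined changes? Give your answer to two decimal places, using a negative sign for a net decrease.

A 64% increase multiplies by 1.64.
Then a 73% decrease: 1.64 × 0.27 = 0.4428.
Then a 47% decrease: 0.4428 × 0.53 = 0.234684.
Overall factor 0.234684, i.e. -76.53%.

-76.53%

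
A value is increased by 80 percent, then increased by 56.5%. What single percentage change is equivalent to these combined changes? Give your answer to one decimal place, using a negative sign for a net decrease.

181.7%

An 80% increase multiplies by 1.8.
Then a 56.5% increase: 1.8 × 1.565 = 2.817.
Overall factor 2.817, i.e. 181.7%.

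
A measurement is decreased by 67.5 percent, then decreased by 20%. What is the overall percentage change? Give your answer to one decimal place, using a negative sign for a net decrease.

-74.0%

The combined multiplier is 0.325 × 0.8 = 0.26.
That corresponds to a decrease of 74.0%.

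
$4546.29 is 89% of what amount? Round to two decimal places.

$4546.29 ÷ 0.89 ≈ $5108.19.

$5108.19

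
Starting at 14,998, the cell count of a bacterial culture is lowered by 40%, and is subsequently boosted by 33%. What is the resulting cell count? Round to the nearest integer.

11,968

Each change multiplies by a factor: 0.6 × 1.33 = 0.798.
14,998 × 0.798 = 11968.404 ≈ 11,968.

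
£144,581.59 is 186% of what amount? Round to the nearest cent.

£77,732.04

£144,581.59 ÷ 1.86 ≈ £77,732.04.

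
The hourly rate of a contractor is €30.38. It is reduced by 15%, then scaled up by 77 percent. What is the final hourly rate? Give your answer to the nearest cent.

Apply the 15% decrease: €30.38 × 0.85 = €25.823.
After the 77% increase: €25.823 × 1.77 = €45.70671 ≈ €45.71.

€45.71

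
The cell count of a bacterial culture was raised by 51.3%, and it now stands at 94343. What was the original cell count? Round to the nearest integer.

62355

The overall multiplier applied was 1.513.
So the original cell count was 94343 ÷ 1.513 ≈ 62355.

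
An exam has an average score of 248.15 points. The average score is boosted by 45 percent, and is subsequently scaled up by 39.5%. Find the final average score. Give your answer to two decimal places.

501.95 points

Apply the 45% increase: 248.15 × 1.45 = 359.8175.
Apply the 39.5% increase: 359.8175 × 1.395 = 501.9454125 ≈ 501.95.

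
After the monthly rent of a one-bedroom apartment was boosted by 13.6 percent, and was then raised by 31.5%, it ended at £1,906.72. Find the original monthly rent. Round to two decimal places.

£1,276.39

Undoing the 31.5% increase: £1,906.72 ÷ 1.315 ≈ £1449.977186.
Undoing the 13.6% increase: £1449.977186 ÷ 1.136 ≈ £1,276.39.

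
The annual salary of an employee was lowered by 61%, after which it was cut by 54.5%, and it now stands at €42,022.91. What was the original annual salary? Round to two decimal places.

Undoing the 54.5% decrease: €42,022.91 ÷ 0.455 ≈ €92358.043956.
Undoing the 61% decrease: €92358.043956 ÷ 0.39 ≈ €236,815.50.

€236,815.50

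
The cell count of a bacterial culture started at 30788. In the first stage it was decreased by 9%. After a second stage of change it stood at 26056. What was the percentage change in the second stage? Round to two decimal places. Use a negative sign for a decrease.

After the first stage: 30788 × 0.91 = 28017.08.
Second-stage multiplier: 26056 ÷ 28017.08 ≈ 0.930004.
That is a change of -7.00%.

-7.00%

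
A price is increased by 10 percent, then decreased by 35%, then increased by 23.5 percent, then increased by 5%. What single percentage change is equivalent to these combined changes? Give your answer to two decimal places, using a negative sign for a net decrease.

A 10% increase multiplies by 1.1.
Then a 35% decrease: 1.1 × 0.65 = 0.715.
Then a 23.5% increase: 0.715 × 1.235 = 0.883025.
Then a 5% increase: 0.883025 × 1.05 = 0.92717625.
Overall factor 0.92717625, i.e. -7.28%.

-7.28%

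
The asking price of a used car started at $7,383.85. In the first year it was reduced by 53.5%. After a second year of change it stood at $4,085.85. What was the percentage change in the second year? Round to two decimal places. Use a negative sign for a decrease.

After the first year: $7,383.85 × 0.465 = $3433.49025.
Second-year multiplier: $4,085.85 ÷ $3433.49025 ≈ 1.189999.
That is a change of 19.00%.

19.00%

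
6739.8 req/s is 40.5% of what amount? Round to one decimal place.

6739.8 req/s ÷ 0.405 ≈ 16641.5 req/s.

16641.5 req/s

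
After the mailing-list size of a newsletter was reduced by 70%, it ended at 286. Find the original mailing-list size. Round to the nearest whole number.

953

The overall multiplier applied was 0.3.
So the original mailing-list size was 286 ÷ 0.3 ≈ 953.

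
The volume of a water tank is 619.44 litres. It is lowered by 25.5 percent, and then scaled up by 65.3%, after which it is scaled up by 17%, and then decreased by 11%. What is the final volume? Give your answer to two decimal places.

Each change multiplies by a factor: 0.745 × 1.653 × 1.17 × 0.89 = 1.2823453305.
619.44 × 1.2823453305 = 794.33599152492 ≈ 794.34.

794.34 litres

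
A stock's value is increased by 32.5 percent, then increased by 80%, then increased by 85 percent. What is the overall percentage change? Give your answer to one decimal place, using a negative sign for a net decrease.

341.2%

A 32.5% increase multiplies by 1.325.
Then an 80% increase: 1.325 × 1.8 = 2.385.
Then an 85% increase: 2.385 × 1.85 = 4.41225.
Overall factor 4.41225, i.e. 341.2%.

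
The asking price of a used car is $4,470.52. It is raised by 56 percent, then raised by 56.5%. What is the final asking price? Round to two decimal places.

56% increase: $4,470.52 × 1.56 = $6974.0112.
56.5% increase: $6974.0112 × 1.565 = $10914.327528 ≈ $10,914.33.

$10,914.33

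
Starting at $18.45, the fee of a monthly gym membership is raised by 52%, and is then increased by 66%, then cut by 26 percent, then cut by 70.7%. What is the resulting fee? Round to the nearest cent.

Each change multiplies by a factor: 1.52 × 1.66 × 0.74 × 0.293 = 0.547080224.
$18.45 × 0.547080224 = $10.0936301328 ≈ $10.09.

$10.09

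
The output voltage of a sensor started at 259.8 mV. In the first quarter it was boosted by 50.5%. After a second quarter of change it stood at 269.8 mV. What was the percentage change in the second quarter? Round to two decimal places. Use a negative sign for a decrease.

-31.00%

After the first quarter: 259.8 × 1.505 = 390.999.
Second-quarter multiplier: 269.8 ÷ 390.999 ≈ 0.690027.
That is a change of -31.00%.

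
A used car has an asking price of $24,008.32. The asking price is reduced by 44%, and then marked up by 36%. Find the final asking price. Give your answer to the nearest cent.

$18,284.74

Each change multiplies by a factor: 0.56 × 1.36 = 0.7616.
$24,008.32 × 0.7616 = $18284.736512 ≈ $18,284.74.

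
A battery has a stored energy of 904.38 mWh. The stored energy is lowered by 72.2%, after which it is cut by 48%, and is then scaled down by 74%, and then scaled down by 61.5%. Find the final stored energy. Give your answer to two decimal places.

13.09 mWh

After the 72.2% decrease: 904.38 × 0.278 = 251.41764.
Apply the 48% decrease: 251.41764 × 0.52 = 130.7371728.
Apply the 74% decrease: 130.7371728 × 0.26 = 33.991664928.
61.5% decrease: 33.991664928 × 0.385 = 13.08679099728 ≈ 13.09.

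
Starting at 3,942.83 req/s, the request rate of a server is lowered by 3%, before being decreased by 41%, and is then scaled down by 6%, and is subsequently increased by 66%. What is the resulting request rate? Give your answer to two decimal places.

3,521.01 req/s

Each change multiplies by a factor: 0.97 × 0.59 × 0.94 × 1.66 = 0.89301692.
3,942.83 × 0.89301692 = 3521.0139026836 ≈ 3,521.01.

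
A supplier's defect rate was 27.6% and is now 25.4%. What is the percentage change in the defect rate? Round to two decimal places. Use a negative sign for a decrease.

-7.97%

The change is 25.4 − 27.6 = -2.2 percentage points.
Relative to the original 27.6%, that is -2.2 ÷ 27.6 ≈ -7.97%.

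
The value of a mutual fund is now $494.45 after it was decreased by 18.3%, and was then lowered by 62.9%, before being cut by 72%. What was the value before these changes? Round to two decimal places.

$5825.97

The overall multiplier applied was 0.817 × 0.371 × 0.28 = 0.08486996.
So the original value was $494.45 ÷ 0.08486996 ≈ $5825.97.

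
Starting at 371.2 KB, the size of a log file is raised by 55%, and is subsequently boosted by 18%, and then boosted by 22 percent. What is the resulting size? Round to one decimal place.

Each change multiplies by a factor: 1.55 × 1.18 × 1.22 = 2.23138.
371.2 × 2.23138 = 828.288256 ≈ 828.3.

828.3 KB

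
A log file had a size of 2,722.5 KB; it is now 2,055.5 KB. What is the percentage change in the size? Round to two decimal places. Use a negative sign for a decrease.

Change: 2,055.5 − 2,722.5 = -667.0.
Relative to the original: -667.0 ÷ 2,722.5 ≈ -24.50%.

-24.50%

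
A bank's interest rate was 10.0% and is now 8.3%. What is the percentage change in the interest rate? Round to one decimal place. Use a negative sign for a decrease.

The change is 8.3 − 10.0 = -1.7 percentage points.
Relative to the original 10.0%, that is -1.7 ÷ 10.0 = -17.0%.

-17.0%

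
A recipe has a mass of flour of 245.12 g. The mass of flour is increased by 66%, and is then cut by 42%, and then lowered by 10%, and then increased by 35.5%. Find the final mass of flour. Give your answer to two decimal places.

287.80 g

66% increase: 245.12 × 1.66 = 406.8992.
After the 42% decrease: 406.8992 × 0.58 = 236.001536.
After the 10% decrease: 236.001536 × 0.9 = 212.4013824.
Apply the 35.5% increase: 212.4013824 × 1.355 = 287.803873152 ≈ 287.80.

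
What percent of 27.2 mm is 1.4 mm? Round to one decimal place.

1.4 mm ÷ 27.2 mm ≈ 5.1%.

5.1%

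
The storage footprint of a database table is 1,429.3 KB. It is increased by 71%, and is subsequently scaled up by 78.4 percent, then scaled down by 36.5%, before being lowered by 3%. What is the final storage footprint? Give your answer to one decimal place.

2,685.7 KB

Each change multiplies by a factor: 1.71 × 1.784 × 0.635 × 0.97 = 1.879041708.
1,429.3 × 1.879041708 = 2685.7143132444 ≈ 2,685.7.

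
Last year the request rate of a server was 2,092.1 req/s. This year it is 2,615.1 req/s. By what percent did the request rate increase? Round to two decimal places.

Change: 2,615.1 − 2,092.1 = 523.0.
Relative to the original: 523.0 ÷ 2,092.1 ≈ 25.00%.
So the request rate increased by 25.00%.

25.00%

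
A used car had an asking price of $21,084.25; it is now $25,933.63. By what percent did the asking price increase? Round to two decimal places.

23.00%

Change: $25,933.63 − $21,084.25 = $4,849.38.
Relative to the original: $4,849.38 ÷ $21,084.25 ≈ 23.00%.
So the asking price increased by 23.00%.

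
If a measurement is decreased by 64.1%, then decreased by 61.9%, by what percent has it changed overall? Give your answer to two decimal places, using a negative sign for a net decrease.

-86.32%

The combined multiplier is 0.359 × 0.381 = 0.136779.
That corresponds to a decrease of 86.32%.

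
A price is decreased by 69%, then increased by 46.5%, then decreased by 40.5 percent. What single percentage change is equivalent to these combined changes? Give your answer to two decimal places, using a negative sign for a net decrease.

The combined multiplier is 0.31 × 1.465 × 0.595 = 0.27021925.
That corresponds to a decrease of 72.98%.

-72.98%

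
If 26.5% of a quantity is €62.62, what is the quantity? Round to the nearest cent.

€62.62 ÷ 0.265 ≈ €236.30.

€236.30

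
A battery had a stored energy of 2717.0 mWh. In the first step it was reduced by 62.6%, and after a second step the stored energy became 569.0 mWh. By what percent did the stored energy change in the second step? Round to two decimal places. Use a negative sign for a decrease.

After the first step: 2717.0 × 0.374 = 1016.158.
Second-step multiplier: 569.0 ÷ 1016.158 ≈ 0.559952.
That is a change of -44.00%.

-44.00%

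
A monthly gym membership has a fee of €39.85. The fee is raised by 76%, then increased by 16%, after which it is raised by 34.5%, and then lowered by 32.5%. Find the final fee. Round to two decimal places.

€73.86

76% increase: €39.85 × 1.76 = €70.136.
Apply the 16% increase: €70.136 × 1.16 = €81.35776.
34.5% increase: €81.35776 × 1.345 = €109.4261872.
32.5% decrease: €109.4261872 × 0.675 = €73.86267636 ≈ €73.86.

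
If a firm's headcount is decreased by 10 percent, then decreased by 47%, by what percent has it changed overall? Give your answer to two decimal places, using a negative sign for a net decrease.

-52.30%

A 10% decrease multiplies by 0.9.
Then a 47% decrease: 0.9 × 0.53 = 0.477.
Overall factor 0.477, i.e. -52.30%.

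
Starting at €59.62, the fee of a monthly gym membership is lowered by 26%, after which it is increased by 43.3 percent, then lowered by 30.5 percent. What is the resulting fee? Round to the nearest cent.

€43.94

Each change multiplies by a factor: 0.74 × 1.433 × 0.695 = 0.7369919.
€59.62 × 0.7369919 = €43.939457078 ≈ €43.94.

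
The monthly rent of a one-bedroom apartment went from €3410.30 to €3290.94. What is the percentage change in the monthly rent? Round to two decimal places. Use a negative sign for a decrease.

-3.50%

Change: €3290.94 − €3410.30 = -€119.36.
Relative to the original: -€119.36 ÷ €3410.30 ≈ -3.50%.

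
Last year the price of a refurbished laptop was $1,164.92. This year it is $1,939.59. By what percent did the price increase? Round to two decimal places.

66.50%

Change: $1,939.59 − $1,164.92 = $774.67.
Relative to the original: $774.67 ÷ $1,164.92 ≈ 66.50%.
So the price increased by 66.50%.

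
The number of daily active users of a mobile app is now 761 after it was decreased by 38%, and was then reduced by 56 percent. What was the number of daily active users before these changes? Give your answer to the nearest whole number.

Undoing the 56% decrease: 761 ÷ 0.44 ≈ 1729.545455.
Undoing the 38% decrease: 1729.545455 ÷ 0.62 ≈ 2,790.

2,790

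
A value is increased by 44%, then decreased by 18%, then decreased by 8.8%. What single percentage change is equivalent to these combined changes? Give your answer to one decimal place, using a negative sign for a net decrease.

A 44% increase multiplies by 1.44.
Then an 18% decrease: 1.44 × 0.82 = 1.1808.
Then an 8.8% decrease: 1.1808 × 0.912 = 1.0768896.
Overall factor 1.0768896, i.e. 7.7%.

7.7%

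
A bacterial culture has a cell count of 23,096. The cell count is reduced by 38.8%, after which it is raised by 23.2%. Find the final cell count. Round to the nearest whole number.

Each change multiplies by a factor: 0.612 × 1.232 = 0.753984.
23,096 × 0.753984 = 17414.014464 ≈ 17,414.

17,414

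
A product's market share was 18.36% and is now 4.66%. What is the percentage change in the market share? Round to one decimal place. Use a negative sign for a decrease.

-74.6%

The change is 4.66 − 18.36 = -13.70 percentage points.
Relative to the original 18.36%, that is -13.70 ÷ 18.36 ≈ -74.6%.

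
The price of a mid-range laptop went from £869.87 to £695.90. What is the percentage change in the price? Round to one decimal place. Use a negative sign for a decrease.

-20.0%

Change: £695.90 − £869.87 = -£173.97.
Relative to the original: -£173.97 ÷ £869.87 ≈ -20.0%.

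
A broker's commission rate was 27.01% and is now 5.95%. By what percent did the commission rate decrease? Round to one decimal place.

78.0%

The change is 5.95 − 27.01 = -21.06 percentage points.
Relative to the original 27.01%, that is -21.06 ÷ 27.01 ≈ -78.0%.
So the commission rate fell by 78.0%.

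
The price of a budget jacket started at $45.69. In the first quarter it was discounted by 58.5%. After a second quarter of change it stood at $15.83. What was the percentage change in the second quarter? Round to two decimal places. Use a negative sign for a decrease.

After the first quarter: $45.69 × 0.415 = $18.96135.
Second-quarter multiplier: $15.83 ÷ $18.96135 ≈ 0.834856.
That is a change of -16.51%.

-16.51%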